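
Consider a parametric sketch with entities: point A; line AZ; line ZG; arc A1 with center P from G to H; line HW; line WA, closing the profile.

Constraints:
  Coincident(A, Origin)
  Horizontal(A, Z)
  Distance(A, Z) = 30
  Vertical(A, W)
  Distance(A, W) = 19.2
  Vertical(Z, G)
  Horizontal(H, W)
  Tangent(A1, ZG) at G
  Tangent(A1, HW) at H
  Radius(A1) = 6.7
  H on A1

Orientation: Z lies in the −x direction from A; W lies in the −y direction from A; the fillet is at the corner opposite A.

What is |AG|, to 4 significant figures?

32.50

A is at the origin; A and Z share the same y with |AZ| = 30.0 and Z on the −x side, so Z = (-30.00, 0.000). A and W share the same x with |AW| = 19.2 and W on the −y side, so W = (0.000, -19.20). The virtual corner opposite A is at (-30.00, -19.20). A1 meets ZG tangentially, so PG is at right angles to ZG and A1 meets HW tangentially, so PH is at right angles to HW, with radius 6.7, so the center P sits 6.7 in from both sides at P = (-23.30, -12.50). That places the tangent points at G = (-30.00, -12.50) on ZG and H = (-23.30, -19.20) on HW. Then |AG| = |G − A| = 32.50.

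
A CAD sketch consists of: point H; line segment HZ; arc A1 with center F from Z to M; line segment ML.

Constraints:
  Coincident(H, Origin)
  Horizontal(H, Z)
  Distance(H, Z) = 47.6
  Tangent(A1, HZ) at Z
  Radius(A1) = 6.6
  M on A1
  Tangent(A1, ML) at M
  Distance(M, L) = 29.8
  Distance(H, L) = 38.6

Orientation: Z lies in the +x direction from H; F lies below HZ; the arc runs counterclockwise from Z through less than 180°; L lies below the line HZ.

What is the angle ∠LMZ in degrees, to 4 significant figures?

151.0°

H is at the origin; H and Z share the same y with |HZ| = 47.6 and Z on the +x side, so Z = (47.60, 0.000). Tangency of A1 to HZ means the radius FZ is perpendicular to HZ, so F = Z + (0, -6.6) = (47.60, -6.600). Since FM ⟂ ML (tangency), |FL| = √(6.6² + 29.8²) = 30.52 regardless of where M sits on A1. So L lies on both circle(H, 38.6) and circle(F, 30.52); the below-HZ intersection is L = (26.19, -28.35). M is the foot of the tangent from L: M = (42.01, -3.097).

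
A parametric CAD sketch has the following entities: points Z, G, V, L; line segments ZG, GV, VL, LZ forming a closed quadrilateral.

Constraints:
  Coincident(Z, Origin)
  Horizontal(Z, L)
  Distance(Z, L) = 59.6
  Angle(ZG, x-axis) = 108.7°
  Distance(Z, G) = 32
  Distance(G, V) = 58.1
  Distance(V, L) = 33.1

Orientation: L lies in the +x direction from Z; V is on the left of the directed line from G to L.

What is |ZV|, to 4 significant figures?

56.97

Checks: |GV| = 58.10 ✓; |VL| = 33.10 ✓.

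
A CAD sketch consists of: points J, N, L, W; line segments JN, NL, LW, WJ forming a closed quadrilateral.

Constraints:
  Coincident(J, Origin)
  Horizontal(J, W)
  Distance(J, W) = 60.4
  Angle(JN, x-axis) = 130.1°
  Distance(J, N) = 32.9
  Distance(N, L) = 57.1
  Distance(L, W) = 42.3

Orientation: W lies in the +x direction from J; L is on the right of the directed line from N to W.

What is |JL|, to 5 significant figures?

24.728

J is at the origin; J and W share the same y with |JW| = 60.4 and W in +x, so W = (60.4, 0). JN runs at 130.1° with |JN| = 32.9, so N = (-21.192, 25.166). L is determined by |NL| = 57.1 and |LW| = 42.3 together: it lies at the intersection of circle(N, 57.1) and circle(W, 42.3). With |NW| = 85.385, the foot of the radical line on NW is 51.307 from N and the perpendicular offset is √(57.1² − 51.307²) = 25.060. Taking the right-of-NW solution: L = (20.450, -13.903).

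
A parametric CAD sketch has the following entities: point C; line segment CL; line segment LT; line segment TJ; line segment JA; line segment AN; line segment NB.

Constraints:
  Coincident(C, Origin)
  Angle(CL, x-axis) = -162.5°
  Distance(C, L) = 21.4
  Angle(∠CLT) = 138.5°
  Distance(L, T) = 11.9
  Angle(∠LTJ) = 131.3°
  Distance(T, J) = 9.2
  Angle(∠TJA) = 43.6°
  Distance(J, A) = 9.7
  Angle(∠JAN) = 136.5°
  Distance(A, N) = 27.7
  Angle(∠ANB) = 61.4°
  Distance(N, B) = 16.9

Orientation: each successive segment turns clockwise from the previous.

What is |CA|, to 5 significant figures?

25.660

C is at the origin; CL runs at -162.5° with length 21.4, so L = (-20.410, -6.4351). ∠CLT = 138.5° gives LT at 156.00° from the x-axis; with |LT| = 11.9, T = (-31.281, -1.5949). ∠LTJ = 131.3° gives TJ at 107.30° from the x-axis; with |TJ| = 9.2, J = (-34.017, 7.1889). ∠TJA = 43.6° gives JA at -29.100° from the x-axis; with |JA| = 9.7, A = (-25.541, 2.4714). Then |CA| = |A − C| = 25.660.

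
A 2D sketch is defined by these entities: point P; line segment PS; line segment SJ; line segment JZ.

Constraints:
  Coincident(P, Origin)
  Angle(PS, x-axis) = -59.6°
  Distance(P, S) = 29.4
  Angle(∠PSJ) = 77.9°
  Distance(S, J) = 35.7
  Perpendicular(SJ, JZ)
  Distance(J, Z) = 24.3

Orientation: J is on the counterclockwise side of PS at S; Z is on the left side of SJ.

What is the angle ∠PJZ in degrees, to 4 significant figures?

45.78°

P is at the origin; PS runs at -59.6° with length 29.4, so S = 29.4·(cos -59.6°, sin -59.6°) = (14.88, -25.36). ∠PSJ = 77.9°, so SJ runs at -59.6° + (180° − 77.9°) = 42.50° from the x-axis; with |SJ| = 35.7, J = S + 35.7·(cos 42.50°, sin 42.50°) = (41.20, -1.239). SJ is perpendicular to JZ; with |JZ| = 24.3 on the left of SJ, Z = J + 24.3·(-0.6756, 0.7373) = (24.78, 16.68). Then cos ∠PJZ = JP·JZ / (|JP||JZ|), giving 45.78°.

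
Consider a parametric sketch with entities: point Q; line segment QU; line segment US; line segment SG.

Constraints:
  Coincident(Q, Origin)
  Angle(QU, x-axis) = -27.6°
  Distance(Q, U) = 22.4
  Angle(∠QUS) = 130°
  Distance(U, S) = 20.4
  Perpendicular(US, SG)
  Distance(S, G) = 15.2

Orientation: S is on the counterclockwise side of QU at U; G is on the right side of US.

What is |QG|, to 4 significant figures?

47.52

∠QUS = 130.0°, so US runs at -27.6° + (180° − 130.0°) = 22.40° from the x-axis; with |US| = 20.4, S = U + 20.4·(cos 22.40°, sin 22.40°) = (38.71, -2.604). The perpendicularity gives SG at right angles to US; with |SG| = 15.2 on the right of US, G = S + 15.2·(0.3811, -0.9245) = (44.50, -16.66). Then |QG| = |G − Q| = 47.52.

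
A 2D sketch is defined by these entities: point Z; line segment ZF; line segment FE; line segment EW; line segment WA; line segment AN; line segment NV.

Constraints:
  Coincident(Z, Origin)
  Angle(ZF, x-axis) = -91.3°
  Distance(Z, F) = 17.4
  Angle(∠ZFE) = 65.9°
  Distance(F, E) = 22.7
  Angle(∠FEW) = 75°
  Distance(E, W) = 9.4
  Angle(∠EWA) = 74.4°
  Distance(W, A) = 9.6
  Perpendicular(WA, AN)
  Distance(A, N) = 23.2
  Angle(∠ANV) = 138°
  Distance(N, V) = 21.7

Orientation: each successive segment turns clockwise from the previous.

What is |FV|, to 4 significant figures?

49.78

Z is at the origin; ZF runs at -91.3° with length 17.4, so F = (-0.3948, -17.40). ∠ZFE = 65.9° gives FE at 154.6° from the x-axis; with |FE| = 22.7, E = (-20.90, -7.659). ∠FEW = 75.0° gives EW at 49.60° from the x-axis; with |EW| = 9.4, W = (-14.81, -0.5002). ∠EWA = 74.4° gives WA at -56.00° from the x-axis; with |WA| = 9.6, A = (-9.440, -8.459). The perpendicularity gives AN at right angles to WA, so AN runs at -146.0°; with |AN| = 23.2, N = (-28.67, -21.43). ∠ANV = 138.0° gives NV at 172.0° from the x-axis; with |NV| = 21.7, V = (-50.16, -18.41). Then |FV| = |V − F| = 49.78.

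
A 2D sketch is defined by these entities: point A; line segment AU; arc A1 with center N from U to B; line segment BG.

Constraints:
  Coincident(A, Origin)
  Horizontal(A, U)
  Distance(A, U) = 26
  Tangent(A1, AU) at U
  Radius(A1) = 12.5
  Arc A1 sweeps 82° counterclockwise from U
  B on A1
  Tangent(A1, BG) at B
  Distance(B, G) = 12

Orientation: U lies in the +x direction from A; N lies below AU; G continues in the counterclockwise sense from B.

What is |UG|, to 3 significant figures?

26.6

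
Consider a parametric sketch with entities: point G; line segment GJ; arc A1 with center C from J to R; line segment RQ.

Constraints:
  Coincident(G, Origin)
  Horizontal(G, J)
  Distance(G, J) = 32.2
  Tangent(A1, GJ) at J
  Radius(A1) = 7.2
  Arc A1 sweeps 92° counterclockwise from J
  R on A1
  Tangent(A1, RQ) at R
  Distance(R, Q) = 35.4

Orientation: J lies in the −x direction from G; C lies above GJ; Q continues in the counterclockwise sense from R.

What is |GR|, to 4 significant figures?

26.09

G is at the origin; G and J share the same y with |GJ| = 32.2 and J on the −x side, so J = (-32.20, 0.000). Tangency of A1 to GJ means the radius CJ is perpendicular to GJ, so C = J + (0, 7.2) = (-32.20, 7.200). On A1, J sits at bearing -90° from C; a 92° counterclockwise sweep puts R at bearing 2°, so R = C + 7.2·(cos 2°, sin 2°) = (-25.00, 7.451). Then |GR| = |R − G| = 26.09.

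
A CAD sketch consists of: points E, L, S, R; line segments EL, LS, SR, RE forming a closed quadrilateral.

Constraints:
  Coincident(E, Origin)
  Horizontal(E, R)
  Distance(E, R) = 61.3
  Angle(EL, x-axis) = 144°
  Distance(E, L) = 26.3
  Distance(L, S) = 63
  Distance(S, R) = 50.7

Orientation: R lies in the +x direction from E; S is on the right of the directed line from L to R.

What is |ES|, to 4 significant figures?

37.61

E is at the origin; ER is horizontal with |ER| = 61.3 and R in +x, so R = (61.3, 0). EL runs at 144.0° with |EL| = 26.3, so L = (-21.28, 15.46). S is determined by |LS| = 63.0 and |SR| = 50.7 together: it lies at the intersection of circle(L, 63.0) and circle(R, 50.7). With |LR| = 84.01, the foot of the radical line on LR is 50.33 from L and the perpendicular offset is √(63.0² − 50.33²) = 37.89. Taking the right-of-LR solution: S = (21.22, -31.05).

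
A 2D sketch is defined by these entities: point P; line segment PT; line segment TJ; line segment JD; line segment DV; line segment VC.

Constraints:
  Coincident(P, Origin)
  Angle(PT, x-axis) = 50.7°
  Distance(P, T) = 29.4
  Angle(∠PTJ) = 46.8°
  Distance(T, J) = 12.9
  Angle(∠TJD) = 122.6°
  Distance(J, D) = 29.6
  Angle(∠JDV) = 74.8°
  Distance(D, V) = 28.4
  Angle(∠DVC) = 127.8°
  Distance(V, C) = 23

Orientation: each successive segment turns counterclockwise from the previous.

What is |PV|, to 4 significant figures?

21.95

P is at the origin; PT runs at 50.7° with length 29.4, so T = (18.62, 22.75). ∠PTJ = 46.8° gives TJ at -176.1° from the x-axis; with |TJ| = 12.9, J = (5.751, 21.87). ∠TJD = 122.6° gives JD at -118.7° from the x-axis; with |JD| = 29.6, D = (-8.463, -4.090). ∠JDV = 74.8° gives DV at -13.50° from the x-axis; with |DV| = 28.4, V = (19.15, -10.72). Then |PV| = |V − P| = 21.95.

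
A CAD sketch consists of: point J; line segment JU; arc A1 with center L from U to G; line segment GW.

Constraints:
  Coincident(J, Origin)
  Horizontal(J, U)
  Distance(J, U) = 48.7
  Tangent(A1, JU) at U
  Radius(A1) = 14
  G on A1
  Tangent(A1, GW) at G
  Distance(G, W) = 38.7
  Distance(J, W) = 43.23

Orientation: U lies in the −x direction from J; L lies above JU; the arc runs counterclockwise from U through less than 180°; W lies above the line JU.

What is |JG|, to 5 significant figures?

37.336

J is at the origin; JU is horizontal with |JU| = 48.7 and U on the −x side, so U = (-48.700, 0.0000). The tangent condition forces LU to be normal to JU, so L = U + (0, 14) = (-48.700, 14.000). Since LG ⟂ GW (tangency), |LW| = √(14.0² + 38.7²) = 41.154 regardless of where G sits on A1. So W lies on both circle(J, 43.23) and circle(L, 41.154); the above-JU intersection is W = (-16.697, 39.875). G is the foot of the tangent from W: G = (-36.719, 6.7570).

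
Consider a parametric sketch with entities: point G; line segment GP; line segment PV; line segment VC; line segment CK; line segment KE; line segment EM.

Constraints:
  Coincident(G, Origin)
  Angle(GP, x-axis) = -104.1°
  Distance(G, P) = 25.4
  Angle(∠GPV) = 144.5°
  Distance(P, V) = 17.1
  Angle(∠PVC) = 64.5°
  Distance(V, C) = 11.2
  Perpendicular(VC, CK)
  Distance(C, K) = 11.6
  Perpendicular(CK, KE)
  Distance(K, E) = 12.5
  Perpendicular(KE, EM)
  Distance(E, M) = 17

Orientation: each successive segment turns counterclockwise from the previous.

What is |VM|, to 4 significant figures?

5.554

The perpendicularity gives KE at right angles to CK, so KE runs at -133.1°; with |KE| = 12.5, E = (-9.307, -33.58). KE is perpendicular to EM, so EM runs at -43.10°; with |EM| = 17.0, M = (3.106, -45.19). Then |VM| = |M − V| = 5.554.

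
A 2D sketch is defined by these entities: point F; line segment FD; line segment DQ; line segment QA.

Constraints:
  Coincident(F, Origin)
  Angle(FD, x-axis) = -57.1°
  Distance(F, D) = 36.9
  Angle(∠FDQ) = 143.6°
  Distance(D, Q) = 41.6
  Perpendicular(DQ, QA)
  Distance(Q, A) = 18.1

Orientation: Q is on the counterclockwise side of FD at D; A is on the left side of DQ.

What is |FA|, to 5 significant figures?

71.402

∠FDQ = 143.6°, so DQ runs at -57.1° + (180° − 143.6°) = -20.700° from the x-axis; with |DQ| = 41.6, Q = D + 41.6·(cos -20.700°, sin -20.700°) = (58.958, -45.687). DQ is perpendicular to QA; with |QA| = 18.1 on the left of DQ, A = Q + 18.1·(0.35347, 0.93544) = (65.356, -28.755). Then |FA| = |A − F| = 71.402.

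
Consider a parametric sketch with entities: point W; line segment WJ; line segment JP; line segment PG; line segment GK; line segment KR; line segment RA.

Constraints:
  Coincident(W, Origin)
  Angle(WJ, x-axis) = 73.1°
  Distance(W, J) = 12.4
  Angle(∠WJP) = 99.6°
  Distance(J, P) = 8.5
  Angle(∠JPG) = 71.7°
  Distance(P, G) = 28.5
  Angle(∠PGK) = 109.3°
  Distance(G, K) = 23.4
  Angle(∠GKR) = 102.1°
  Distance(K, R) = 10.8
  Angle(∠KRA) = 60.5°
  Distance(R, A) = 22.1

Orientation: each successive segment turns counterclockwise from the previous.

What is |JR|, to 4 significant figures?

31.28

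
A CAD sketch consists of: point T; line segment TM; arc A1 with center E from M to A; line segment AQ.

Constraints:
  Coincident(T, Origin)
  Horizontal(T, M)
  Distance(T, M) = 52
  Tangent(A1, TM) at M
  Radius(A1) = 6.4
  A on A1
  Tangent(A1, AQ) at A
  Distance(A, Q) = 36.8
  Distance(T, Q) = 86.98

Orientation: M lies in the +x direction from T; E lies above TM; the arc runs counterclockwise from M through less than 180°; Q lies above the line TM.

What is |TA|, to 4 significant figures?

56.62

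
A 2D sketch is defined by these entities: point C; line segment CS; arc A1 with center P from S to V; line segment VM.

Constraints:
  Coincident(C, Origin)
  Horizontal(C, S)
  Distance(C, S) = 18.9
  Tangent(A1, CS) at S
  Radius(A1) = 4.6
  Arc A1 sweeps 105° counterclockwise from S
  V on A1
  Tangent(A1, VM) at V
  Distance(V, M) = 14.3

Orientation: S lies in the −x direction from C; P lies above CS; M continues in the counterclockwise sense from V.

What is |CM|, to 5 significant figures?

26.721

On A1, S sits at bearing -90° from P; a 105° counterclockwise sweep puts V at bearing 15°, so V = P + 4.6·(cos 15°, sin 15°) = (-14.457, 5.7906). Tangency of A1 to VM means the radius PV is perpendicular to VM, so VM runs along (−sin 15°, cos 15°); with |VM| = 14.3, M = (-18.158, 19.603). Then |CM| = |M − C| = 26.721.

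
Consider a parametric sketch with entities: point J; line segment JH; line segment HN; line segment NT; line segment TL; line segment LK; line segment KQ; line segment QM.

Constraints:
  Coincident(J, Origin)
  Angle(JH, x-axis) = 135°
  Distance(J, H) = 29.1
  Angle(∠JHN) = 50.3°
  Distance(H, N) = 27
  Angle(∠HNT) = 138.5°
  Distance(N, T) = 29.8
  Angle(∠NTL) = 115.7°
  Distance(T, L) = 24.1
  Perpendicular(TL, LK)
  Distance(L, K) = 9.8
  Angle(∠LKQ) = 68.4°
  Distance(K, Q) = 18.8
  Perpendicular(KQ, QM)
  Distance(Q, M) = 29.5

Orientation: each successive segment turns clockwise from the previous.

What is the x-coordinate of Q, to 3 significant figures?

26.3

J is at the origin; JH runs at 135.0° with length 29.1, so H = (-20.6, 20.6). ∠JHN = 50.3° gives HN at 5.30° from the x-axis; with |HN| = 27.0, N = (6.31, 23.1). ∠HNT = 138.5° gives NT at -36.2° from the x-axis; with |NT| = 29.8, T = (30.4, 5.47). ∠NTL = 115.7° gives TL at -100° from the x-axis; with |TL| = 24.1, L = (26.0, -18.2). TL is perpendicular to LK, so LK runs at 170°; with |LK| = 9.8, K = (16.3, -16.4). ∠LKQ = 68.4° gives KQ at 57.9° from the x-axis; with |KQ| = 18.8, Q = (26.3, -0.514). So Q.x = 26.3.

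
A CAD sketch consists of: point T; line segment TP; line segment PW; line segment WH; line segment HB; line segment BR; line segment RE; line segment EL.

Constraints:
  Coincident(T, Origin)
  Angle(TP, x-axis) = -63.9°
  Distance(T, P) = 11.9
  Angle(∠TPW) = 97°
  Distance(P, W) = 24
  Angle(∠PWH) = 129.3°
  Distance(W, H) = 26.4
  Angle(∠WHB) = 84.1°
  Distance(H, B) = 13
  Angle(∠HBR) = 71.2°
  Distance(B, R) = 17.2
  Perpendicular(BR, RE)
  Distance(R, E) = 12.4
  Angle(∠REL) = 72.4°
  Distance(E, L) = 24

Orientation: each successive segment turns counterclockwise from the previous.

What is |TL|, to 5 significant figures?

42.686

T is at the origin; TP runs at -63.9° with length 11.9, so P = (5.2353, -10.687). ∠TPW = 97.0° gives PW at 19.100° from the x-axis; with |PW| = 24.0, W = (27.914, -2.8333). ∠PWH = 129.3° gives WH at 69.800° from the x-axis; with |WH| = 26.4, H = (37.030, 21.943). ∠WHB = 84.1° gives HB at 165.70° from the x-axis; with |HB| = 13.0, B = (24.433, 25.154). ∠HBR = 71.2° gives BR at -85.500° from the x-axis; with |BR| = 17.2, R = (25.782, 8.0069). BR ⟂ RE, so RE runs at 4.5000°; with |RE| = 12.4, E = (38.144, 8.9798). ∠REL = 72.4° gives EL at 112.10° from the x-axis; with |EL| = 24.0, L = (29.115, 31.217). Then |TL| = |L − T| = 42.686.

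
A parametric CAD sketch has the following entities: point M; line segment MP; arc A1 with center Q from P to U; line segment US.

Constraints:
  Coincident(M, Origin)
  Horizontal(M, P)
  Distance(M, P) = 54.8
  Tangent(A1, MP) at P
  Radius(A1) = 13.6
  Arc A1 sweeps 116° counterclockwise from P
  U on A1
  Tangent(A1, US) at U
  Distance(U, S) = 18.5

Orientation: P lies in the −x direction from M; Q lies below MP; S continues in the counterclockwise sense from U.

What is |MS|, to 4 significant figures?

69.14

On A1, P sits at bearing 90° from Q; a 116° counterclockwise sweep puts U at bearing 206°, so U = Q + 13.6·(cos 206°, sin 206°) = (-67.02, -19.56). Tangency of A1 to US means the radius QU is perpendicular to US, so US runs along (−sin 206°, cos 206°); with |US| = 18.5, S = (-58.91, -36.19). Then |MS| = |S − M| = 69.14.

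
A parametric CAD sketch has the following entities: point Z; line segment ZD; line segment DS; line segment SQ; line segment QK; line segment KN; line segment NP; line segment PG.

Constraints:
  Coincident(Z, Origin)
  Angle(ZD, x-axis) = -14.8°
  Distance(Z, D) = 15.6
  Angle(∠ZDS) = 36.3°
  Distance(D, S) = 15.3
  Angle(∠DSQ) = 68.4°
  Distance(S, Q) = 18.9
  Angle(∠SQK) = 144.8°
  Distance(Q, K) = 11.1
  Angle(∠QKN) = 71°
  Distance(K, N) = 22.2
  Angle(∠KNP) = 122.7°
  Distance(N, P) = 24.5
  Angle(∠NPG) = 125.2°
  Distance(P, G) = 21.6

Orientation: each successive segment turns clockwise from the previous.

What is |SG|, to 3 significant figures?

20.8

Z is at the origin; ZD runs at -14.8° with length 15.6, so D = (15.1, -3.98). ∠ZDS = 36.3° gives DS at -158° from the x-axis; with |DS| = 15.3, S = (0.847, -9.59). ∠DSQ = 68.4° gives SQ at 89.9° from the x-axis; with |SQ| = 18.9, Q = (0.880, 9.31). ∠SQK = 144.8° gives QK at 54.7° from the x-axis; with |QK| = 11.1, K = (7.29, 18.4). ∠QKN = 71.0° gives KN at -54.3° from the x-axis; with |KN| = 22.2, N = (20.2, 0.338). ∠KNP = 122.7° gives NP at -112° from the x-axis; with |NP| = 24.5, P = (11.2, -22.4). ∠NPG = 125.2° gives PG at -166° from the x-axis; with |PG| = 21.6, G = (-9.76, -27.5). Then |SG| = |G − S| = 20.8.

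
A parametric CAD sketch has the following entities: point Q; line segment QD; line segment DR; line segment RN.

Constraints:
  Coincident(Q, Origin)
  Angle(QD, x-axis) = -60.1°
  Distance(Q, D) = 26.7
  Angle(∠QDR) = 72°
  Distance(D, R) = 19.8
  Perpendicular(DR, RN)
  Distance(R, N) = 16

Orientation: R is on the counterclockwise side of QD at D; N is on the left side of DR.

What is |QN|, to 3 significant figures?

14.9

Q is at the origin; QD runs at -60.1° with length 26.7, so D = 26.7·(cos -60.1°, sin -60.1°) = (13.3, -23.1). ∠QDR = 72.0°, so DR runs at -60.1° + (180° − 72.0°) = 47.9° from the x-axis; with |DR| = 19.8, R = D + 19.8·(cos 47.9°, sin 47.9°) = (26.6, -8.46). The perpendicularity gives RN at right angles to DR; with |RN| = 16.0 on the left of DR, N = R + 16.0·(-0.742, 0.670) = (14.7, 2.27). Then |QN| = |N − Q| = 14.9.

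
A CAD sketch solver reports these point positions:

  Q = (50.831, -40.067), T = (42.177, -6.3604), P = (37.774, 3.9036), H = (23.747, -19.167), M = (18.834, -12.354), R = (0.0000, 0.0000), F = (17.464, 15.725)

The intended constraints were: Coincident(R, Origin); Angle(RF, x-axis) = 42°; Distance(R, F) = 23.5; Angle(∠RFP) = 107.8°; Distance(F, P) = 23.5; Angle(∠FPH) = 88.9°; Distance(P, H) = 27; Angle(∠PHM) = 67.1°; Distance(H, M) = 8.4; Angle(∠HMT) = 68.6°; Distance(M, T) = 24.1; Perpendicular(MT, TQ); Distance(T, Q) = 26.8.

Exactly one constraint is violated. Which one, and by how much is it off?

Distance(T, Q) = 26.8 — off by 8.00.

R = (0.00, 0.00) ✓; RF at 42.00° ✓; |RF| = 23.50 ✓; ∠RFP = 107.8° ✓; |FP| = 23.50 ✓; ∠FPH = 88.90° ✓; |PH| = 27.00 ✓; ∠PHM = 67.10° ✓; |HM| = 8.400 ✓; ∠HMT = 68.60° ✓; |MT| = 24.10 ✓; ∠(MT, TQ) = 90.00° ✓; |TQ| = 34.80 ✗.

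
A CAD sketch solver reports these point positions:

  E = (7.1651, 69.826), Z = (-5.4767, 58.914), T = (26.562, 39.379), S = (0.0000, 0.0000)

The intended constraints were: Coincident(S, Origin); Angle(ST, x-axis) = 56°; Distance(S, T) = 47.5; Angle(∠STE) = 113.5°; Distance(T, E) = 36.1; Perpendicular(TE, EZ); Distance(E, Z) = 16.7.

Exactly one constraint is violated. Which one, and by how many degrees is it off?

Perpendicular(TE, EZ) — off by 8.30°.

S = (0.00, 0.00) ✓; ST at 56.00° ✓; |ST| = 47.50 ✓; ∠STE = 113.5° ✓; |TE| = 36.10 ✓; ∠(TE, EZ) = 98.30° ✗; |EZ| = 16.70 ✓.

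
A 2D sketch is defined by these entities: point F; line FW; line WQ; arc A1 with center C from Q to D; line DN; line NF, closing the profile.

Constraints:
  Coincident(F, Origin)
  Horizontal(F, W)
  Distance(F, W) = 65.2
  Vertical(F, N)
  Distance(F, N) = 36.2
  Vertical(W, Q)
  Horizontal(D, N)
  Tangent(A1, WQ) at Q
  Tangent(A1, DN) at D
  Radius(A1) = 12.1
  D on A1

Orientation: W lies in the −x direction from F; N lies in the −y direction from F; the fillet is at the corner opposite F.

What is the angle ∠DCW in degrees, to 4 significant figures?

153.3°

F is at the origin; FW is horizontal with |FW| = 65.2 and W on the −x side, so W = (-65.20, 0.000). FN is vertical with |FN| = 36.2 and N on the −y side, so N = (0.000, -36.20). The virtual corner opposite F is at (-65.20, -36.20). The tangent condition forces CQ to be normal to WQ and A1 meets DN tangentially, so CD is at right angles to DN, with radius 12.1, so the center C sits 12.1 in from both sides at C = (-53.10, -24.10). That places the tangent points at Q = (-65.20, -24.10) on WQ and D = (-53.10, -36.20) on DN. Then cos ∠DCW = CD·CW / (|CD||CW|), giving 153.3°.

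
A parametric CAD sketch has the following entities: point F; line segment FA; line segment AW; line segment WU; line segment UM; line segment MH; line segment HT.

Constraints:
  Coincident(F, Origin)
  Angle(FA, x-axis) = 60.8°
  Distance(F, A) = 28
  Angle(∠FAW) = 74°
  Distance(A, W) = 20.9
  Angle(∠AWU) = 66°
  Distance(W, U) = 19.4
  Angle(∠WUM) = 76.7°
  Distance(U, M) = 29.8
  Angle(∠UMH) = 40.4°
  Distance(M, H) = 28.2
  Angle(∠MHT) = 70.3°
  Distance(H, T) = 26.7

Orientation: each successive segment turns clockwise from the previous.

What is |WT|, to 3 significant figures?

26.2

F is at the origin; FA runs at 60.8° with length 28.0, so A = (13.7, 24.4). ∠FAW = 74.0° gives AW at -45.2° from the x-axis; with |AW| = 20.9, W = (28.4, 9.61). ∠AWU = 66.0° gives WU at -159° from the x-axis; with |WU| = 19.4, U = (10.3, 2.72). ∠WUM = 76.7° gives UM at 97.5° from the x-axis; with |UM| = 29.8, M = (6.36, 32.3). ∠UMH = 40.4° gives MH at -42.1° from the x-axis; with |MH| = 28.2, H = (27.3, 13.4). ∠MHT = 70.3° gives HT at -152° from the x-axis; with |HT| = 26.7, T = (3.75, 0.745). Then |WT| = |T − W| = 26.2.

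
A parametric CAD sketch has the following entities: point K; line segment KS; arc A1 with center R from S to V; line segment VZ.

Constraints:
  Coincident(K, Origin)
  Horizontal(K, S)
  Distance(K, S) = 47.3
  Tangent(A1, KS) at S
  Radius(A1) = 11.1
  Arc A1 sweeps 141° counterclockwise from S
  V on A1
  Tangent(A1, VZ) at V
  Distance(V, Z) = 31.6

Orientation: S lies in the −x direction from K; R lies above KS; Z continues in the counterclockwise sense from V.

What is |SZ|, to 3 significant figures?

43.3

K is at the origin; KS is horizontal with |KS| = 47.3 and S on the −x side, so S = (-47.3, 0.00). Tangency of A1 to KS means the radius RS is perpendicular to KS, so R = S + (0, 11.1) = (-47.3, 11.1). On A1, S sits at bearing -90° from R; a 141° counterclockwise sweep puts V at bearing 51°, so V = R + 11.1·(cos 51°, sin 51°) = (-40.3, 19.7). The tangent condition forces RV to be normal to VZ, so VZ runs along (−sin 51°, cos 51°); with |VZ| = 31.6, Z = (-64.9, 39.6). Then |SZ| = |Z − S| = 43.3.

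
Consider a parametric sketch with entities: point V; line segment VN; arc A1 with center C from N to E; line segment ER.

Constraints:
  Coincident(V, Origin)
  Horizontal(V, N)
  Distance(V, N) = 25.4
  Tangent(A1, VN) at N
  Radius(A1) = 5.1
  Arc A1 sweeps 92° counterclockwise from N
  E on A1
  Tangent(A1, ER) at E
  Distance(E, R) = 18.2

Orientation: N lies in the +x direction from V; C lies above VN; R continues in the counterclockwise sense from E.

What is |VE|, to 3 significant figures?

31.0

V is at the origin; V and N share the same y with |VN| = 25.4 and N on the +x side, so N = (25.4, 0.00). Since A1 is tangent to VN there, CN ⟂ VN, so C = N + (0, 5.1) = (25.4, 5.10). On A1, N sits at bearing -90° from C; a 92° counterclockwise sweep puts E at bearing 2°, so E = C + 5.1·(cos 2°, sin 2°) = (30.5, 5.28). Then |VE| = |E − V| = 31.0.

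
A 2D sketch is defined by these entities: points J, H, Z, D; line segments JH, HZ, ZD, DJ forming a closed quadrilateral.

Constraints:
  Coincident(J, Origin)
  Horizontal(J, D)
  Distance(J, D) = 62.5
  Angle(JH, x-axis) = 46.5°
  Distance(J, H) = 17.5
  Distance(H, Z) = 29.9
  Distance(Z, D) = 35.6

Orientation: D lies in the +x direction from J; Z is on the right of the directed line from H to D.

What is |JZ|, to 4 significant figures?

31.34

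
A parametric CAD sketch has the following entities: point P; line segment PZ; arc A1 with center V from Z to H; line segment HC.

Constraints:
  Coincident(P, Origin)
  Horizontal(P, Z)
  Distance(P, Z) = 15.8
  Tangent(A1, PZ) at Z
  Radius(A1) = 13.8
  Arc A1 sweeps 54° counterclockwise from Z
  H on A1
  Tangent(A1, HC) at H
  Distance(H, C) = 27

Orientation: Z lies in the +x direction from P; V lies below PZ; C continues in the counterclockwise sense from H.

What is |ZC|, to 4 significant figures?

38.59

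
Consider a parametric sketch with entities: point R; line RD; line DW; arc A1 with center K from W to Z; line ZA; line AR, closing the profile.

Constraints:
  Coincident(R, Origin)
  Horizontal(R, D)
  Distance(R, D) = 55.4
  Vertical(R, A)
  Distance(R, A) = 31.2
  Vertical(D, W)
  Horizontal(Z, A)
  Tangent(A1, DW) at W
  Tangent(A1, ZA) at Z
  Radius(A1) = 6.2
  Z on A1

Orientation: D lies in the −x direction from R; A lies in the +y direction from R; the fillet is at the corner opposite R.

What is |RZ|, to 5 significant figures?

58.259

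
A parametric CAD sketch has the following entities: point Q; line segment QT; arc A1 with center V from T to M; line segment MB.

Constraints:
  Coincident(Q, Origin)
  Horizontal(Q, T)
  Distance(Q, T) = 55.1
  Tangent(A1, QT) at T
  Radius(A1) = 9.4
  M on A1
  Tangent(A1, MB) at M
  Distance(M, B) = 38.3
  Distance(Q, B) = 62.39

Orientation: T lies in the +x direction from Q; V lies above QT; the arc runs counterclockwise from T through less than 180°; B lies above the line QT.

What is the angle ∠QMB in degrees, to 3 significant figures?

69.3°

Checks: |VM| = 9.400 ✓; ∠(VM, MB) = 90.00° ✓; |MB| = 38.30 ✓; |QB| = 62.39 ✓.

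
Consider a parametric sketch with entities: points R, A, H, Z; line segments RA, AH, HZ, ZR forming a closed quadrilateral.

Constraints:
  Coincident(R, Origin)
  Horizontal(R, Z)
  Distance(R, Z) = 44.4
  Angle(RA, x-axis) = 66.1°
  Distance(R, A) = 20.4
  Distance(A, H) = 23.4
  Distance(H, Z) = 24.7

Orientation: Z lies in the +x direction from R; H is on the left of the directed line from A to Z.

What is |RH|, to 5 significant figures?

37.938

R is at the origin; RZ is horizontal with |RZ| = 44.4 and Z in +x, so Z = (44.4, 0). RA runs at 66.1° with |RA| = 20.4, so A = (8.2649, 18.651). H is determined by |AH| = 23.4 and |HZ| = 24.7 together: it lies at the intersection of circle(A, 23.4) and circle(Z, 24.7). With |AZ| = 40.664, the foot of the radical line on AZ is 19.563 from A and the perpendicular offset is √(23.4² − 19.563²) = 12.839. Taking the left-of-AZ solution: H = (31.538, 21.087).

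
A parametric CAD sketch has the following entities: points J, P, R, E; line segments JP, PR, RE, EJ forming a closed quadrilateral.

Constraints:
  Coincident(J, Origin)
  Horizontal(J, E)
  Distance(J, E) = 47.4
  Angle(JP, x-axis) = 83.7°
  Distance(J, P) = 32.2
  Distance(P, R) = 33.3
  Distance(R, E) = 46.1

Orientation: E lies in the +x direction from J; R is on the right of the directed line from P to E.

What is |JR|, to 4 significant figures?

1.795

J is at the origin; JE is horizontal with |JE| = 47.4 and E in +x, so E = (47.4, 0). JP runs at 83.7° with |JP| = 32.2, so P = (3.533, 32.01). R is determined by |PR| = 33.3 and |RE| = 46.1 together: it lies at the intersection of circle(P, 33.3) and circle(E, 46.1). With |PE| = 54.30, the foot of the radical line on PE is 17.79 from P and the perpendicular offset is √(33.3² − 17.79²) = 28.15. Taking the right-of-PE solution: R = (1.316, -1.221).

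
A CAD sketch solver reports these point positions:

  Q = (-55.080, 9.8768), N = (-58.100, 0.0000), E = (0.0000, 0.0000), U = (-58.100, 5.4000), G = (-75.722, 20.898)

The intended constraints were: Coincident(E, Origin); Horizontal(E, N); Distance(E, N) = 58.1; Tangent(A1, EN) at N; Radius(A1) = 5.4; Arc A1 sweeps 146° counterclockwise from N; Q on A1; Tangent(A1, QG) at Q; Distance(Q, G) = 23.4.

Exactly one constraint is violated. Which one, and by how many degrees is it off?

Tangent(A1, QG) at Q — off by 5.90°.

E = (0.00, 0.00) ✓; E.y = 0.00, N.y = 0.00 ✓; |EN| = 58.10 ✓; ∠(UN, NE) = 90.00° ✓; |UN| = 5.400 ✓; bearing(U→Q) − bearing(U→N) = 146.0° ✓; |UQ| = 5.400 ✓; ∠(UQ, QG) = 84.10° ✗; |QG| = 23.40 ✓.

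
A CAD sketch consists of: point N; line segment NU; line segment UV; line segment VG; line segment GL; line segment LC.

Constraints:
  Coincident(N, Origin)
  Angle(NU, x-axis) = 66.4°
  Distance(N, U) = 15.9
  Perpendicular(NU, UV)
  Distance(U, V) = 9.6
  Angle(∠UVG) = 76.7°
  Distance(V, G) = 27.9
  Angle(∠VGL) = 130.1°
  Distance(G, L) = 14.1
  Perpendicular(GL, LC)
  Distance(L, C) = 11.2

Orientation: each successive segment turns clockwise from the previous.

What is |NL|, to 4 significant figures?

19.96

∠UVG = 76.7° gives VG at -126.9° from the x-axis; with |VG| = 27.9, G = (-1.589, -11.58). ∠VGL = 130.1° gives GL at -176.8° from the x-axis; with |GL| = 14.1, L = (-15.67, -12.37). Then |NL| = |L − N| = 19.96.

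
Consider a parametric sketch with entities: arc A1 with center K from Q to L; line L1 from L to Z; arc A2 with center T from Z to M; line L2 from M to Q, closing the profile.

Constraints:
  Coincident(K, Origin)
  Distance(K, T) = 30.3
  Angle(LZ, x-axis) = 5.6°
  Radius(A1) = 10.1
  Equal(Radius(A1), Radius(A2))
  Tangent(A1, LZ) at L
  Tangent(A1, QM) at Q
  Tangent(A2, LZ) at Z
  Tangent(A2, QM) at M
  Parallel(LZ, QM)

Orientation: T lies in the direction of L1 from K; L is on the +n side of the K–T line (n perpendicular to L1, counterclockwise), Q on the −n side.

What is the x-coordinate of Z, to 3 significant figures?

29.2

Tangency of A1 to both parallel lines with radius 10.1 puts L and Q at K ± 10.1·n: L = (-0.986, 10.1), Q = (0.986, -10.1). Equal radii place Z and M the same way about T: Z = T + 10.1·n = (29.2, 13.0), M = T − 10.1·n = (31.1, -7.10). So Z.x = 29.2.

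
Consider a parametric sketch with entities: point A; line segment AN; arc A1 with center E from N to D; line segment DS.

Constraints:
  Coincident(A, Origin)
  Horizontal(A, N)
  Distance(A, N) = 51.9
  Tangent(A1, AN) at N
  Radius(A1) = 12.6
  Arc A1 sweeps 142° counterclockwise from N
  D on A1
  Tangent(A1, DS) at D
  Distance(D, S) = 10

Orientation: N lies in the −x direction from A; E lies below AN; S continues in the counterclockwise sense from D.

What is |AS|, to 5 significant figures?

59.192

On A1, N sits at bearing 90° from E; a 142° counterclockwise sweep puts D at bearing 232°, so D = E + 12.6·(cos 232°, sin 232°) = (-59.657, -22.529). The tangent condition forces ED to be normal to DS, so DS runs along (−sin 232°, cos 232°); with |DS| = 10.0, S = (-51.777, -28.686). Then |AS| = |S − A| = 59.192.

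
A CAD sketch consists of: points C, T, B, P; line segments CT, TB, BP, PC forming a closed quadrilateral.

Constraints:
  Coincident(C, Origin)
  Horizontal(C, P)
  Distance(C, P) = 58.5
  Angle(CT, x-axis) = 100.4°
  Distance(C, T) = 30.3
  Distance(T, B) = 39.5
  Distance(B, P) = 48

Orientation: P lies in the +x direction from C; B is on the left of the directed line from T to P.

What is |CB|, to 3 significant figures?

51.9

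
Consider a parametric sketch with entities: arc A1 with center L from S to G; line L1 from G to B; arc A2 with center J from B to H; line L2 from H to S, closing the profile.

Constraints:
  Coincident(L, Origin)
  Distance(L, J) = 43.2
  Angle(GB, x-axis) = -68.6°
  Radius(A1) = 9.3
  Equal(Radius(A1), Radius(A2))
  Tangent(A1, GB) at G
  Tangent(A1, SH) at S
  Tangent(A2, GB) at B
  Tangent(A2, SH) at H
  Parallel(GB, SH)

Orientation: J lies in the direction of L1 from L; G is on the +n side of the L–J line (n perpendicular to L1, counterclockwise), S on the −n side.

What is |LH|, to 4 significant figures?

44.19

Tangency of A1 to both parallel lines with radius 9.3 puts G and S at L ± 9.3·n: G = (8.659, 3.393), S = (-8.659, -3.393). Equal radii place B and H the same way about J: B = J + 9.3·n = (24.42, -36.83), H = J − 9.3·n = (7.104, -43.61). Then |LH| = |H − L| = 44.19.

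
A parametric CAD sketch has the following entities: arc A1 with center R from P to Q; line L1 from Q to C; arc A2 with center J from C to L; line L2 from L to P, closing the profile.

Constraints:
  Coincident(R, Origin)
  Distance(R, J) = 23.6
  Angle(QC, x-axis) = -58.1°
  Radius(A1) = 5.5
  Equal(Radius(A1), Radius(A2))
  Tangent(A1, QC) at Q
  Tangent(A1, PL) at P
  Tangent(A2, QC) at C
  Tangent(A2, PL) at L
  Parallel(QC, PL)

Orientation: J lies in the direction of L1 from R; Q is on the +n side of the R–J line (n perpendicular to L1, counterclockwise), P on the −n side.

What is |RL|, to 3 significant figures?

24.2

Tangency of A1 to both parallel lines with radius 5.5 puts Q and P at R ± 5.5·n: Q = (4.67, 2.91), P = (-4.67, -2.91). Equal radii place C and L the same way about J: C = J + 5.5·n = (17.1, -17.1), L = J − 5.5·n = (7.80, -22.9). Then |RL| = |L − R| = 24.2.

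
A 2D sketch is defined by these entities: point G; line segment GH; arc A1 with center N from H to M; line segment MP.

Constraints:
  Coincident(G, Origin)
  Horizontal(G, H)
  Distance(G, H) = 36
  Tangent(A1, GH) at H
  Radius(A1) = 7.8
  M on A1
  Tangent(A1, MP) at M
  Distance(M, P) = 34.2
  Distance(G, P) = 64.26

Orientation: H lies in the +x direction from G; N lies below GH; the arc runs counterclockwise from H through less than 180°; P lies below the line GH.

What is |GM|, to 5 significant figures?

32.316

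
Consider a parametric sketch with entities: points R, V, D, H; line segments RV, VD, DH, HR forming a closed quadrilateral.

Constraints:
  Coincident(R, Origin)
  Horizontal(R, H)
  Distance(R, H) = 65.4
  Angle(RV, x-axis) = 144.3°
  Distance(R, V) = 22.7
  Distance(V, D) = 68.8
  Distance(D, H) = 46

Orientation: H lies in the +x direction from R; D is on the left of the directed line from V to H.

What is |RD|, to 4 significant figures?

60.52

R is at the origin; RH is horizontal with |RH| = 65.4 and H in +x, so H = (65.4, 0). RV runs at 144.3° with |RV| = 22.7, so V = (-18.43, 13.25). D is determined by |VD| = 68.8 and |DH| = 46.0 together: it lies at the intersection of circle(V, 68.8) and circle(H, 46.0). With |VH| = 84.87, the foot of the radical line on VH is 57.86 from V and the perpendicular offset is √(68.8² − 57.86²) = 37.23. Taking the left-of-VH solution: D = (44.52, 40.99).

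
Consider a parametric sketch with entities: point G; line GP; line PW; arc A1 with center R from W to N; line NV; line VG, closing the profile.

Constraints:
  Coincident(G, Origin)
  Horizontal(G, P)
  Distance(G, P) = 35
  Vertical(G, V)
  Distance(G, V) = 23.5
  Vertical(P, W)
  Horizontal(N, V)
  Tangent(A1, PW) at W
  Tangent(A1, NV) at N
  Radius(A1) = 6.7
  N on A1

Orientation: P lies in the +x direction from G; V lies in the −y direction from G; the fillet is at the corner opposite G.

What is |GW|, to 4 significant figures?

38.82

G is at the origin; G and P share the same y with |GP| = 35.0 and P on the +x side, so P = (35.00, 0.000). GV is vertical with |GV| = 23.5 and V on the −y side, so V = (0.000, -23.50). The virtual corner opposite G is at (35.00, -23.50). Since A1 is tangent to PW there, RW ⟂ PW and since A1 is tangent to NV there, RN ⟂ NV, with radius 6.7, so the center R sits 6.7 in from both sides at R = (28.30, -16.80). That places the tangent points at W = (35.00, -16.80) on PW and N = (28.30, -23.50) on NV. Then |GW| = |W − G| = 38.82.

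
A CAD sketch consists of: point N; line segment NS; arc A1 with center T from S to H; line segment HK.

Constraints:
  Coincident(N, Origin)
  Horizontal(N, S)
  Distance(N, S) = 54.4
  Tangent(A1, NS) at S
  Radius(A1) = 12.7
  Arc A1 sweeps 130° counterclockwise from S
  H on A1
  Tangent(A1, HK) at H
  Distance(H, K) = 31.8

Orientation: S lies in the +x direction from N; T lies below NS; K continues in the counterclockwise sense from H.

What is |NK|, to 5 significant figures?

79.276

N is at the origin; NS is horizontal with |NS| = 54.4 and S on the +x side, so S = (54.400, 0.0000). The tangent condition forces TS to be normal to NS, so T = S + (0, -12.7) = (54.400, -12.700). On A1, S sits at bearing 90° from T; a 130° counterclockwise sweep puts H at bearing 220°, so H = T + 12.7·(cos 220°, sin 220°) = (44.671, -20.863). A1 meets HK tangentially, so TH is at right angles to HK, so HK runs along (−sin 220°, cos 220°); with |HK| = 31.8, K = (65.112, -45.224). Then |NK| = |K − N| = 79.276.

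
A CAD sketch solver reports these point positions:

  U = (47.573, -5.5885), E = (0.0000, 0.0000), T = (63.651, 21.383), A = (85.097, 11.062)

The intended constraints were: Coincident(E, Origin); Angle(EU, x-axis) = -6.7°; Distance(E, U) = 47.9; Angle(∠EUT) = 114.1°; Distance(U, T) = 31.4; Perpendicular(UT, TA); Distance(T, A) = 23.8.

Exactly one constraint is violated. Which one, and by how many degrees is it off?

Perpendicular(UT, TA) — off by 5.10°.

E = (0.00, 0.00) ✓; EU at -6.700° ✓; |EU| = 47.90 ✓; ∠EUT = 114.1° ✓; |UT| = 31.40 ✓; ∠(UT, TA) = 84.90° ✗; |TA| = 23.80 ✓.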